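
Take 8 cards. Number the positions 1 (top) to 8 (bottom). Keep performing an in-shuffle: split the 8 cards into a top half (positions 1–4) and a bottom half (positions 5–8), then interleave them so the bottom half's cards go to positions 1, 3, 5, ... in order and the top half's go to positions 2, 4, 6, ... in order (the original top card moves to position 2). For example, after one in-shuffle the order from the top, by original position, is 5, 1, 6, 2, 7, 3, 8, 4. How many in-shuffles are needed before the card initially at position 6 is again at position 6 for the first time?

2

Follow position 6 under repeated in-shuffles:
6 → 3 → 6
It first returns after 2 in-shuffles.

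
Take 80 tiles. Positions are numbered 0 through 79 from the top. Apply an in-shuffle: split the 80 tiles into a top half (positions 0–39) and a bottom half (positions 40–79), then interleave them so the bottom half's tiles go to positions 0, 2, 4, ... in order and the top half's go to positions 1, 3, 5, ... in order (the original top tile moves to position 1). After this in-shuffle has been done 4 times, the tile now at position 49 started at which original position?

Work backwards from position 49, undoing one in-shuffle at a time:
49 ← 24 ← 52 ← 66 ← 73
So the tile now at position 49 started at position 73.

73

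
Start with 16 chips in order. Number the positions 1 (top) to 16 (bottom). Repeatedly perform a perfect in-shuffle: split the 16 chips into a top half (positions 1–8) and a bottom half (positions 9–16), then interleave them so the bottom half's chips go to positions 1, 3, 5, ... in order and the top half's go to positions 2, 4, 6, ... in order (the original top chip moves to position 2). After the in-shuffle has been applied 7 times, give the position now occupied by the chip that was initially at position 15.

Track the chip's position through each in-shuffle:
15 → 13 → 9 → 1 → 2 → 4 → 8 → 16

16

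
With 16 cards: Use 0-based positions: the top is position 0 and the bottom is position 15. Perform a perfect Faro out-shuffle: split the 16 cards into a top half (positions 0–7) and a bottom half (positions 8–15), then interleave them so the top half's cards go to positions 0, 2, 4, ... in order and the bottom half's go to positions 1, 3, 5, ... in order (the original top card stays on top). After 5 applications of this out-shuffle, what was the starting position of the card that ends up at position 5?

Work backwards from position 5, undoing one out-shuffle at a time:
5 ← 10 ← 5 ← 10 ← 5 ← 10
So the card now at position 5 started at position 10.

10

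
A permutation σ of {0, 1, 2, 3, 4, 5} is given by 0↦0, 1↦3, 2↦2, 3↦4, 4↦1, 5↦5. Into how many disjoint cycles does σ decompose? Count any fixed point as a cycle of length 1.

4

Cycle decomposition: (0) (1 3 4) (2) (5).
4 cycles.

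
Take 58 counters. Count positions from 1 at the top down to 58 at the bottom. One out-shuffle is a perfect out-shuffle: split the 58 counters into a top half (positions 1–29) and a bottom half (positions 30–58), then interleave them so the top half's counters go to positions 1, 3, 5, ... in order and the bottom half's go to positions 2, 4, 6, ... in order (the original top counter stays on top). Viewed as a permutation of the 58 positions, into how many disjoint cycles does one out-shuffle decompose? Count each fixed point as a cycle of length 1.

6

Trace each unvisited position around until it returns:
(1) (2 3 5 9 17 33 ... len 18) (4 7 13 25 49 40 ... len 18) (6 11 21 41 24 47 ... len 18) (20 39) (58)
6 cycles in total.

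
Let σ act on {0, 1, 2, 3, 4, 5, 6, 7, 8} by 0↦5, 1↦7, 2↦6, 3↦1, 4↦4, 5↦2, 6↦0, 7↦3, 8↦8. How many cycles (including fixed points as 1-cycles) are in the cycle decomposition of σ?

4

Cycle decomposition: (0 5 2 6) (1 7 3) (4) (8).
4 cycles.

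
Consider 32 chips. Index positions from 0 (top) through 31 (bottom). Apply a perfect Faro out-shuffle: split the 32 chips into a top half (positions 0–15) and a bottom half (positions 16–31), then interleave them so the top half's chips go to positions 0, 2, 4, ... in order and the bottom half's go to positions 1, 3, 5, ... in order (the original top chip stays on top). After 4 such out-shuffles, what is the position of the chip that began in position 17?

24

Track the chip's position through each out-shuffle:
17 → 3 → 6 → 12 → 24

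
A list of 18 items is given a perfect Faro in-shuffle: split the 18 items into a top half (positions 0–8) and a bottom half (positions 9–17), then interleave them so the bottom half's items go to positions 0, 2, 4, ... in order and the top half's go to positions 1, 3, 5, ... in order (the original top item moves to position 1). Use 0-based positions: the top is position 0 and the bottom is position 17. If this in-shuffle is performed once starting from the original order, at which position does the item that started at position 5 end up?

Track the item's position through each in-shuffle:
5 → 11

11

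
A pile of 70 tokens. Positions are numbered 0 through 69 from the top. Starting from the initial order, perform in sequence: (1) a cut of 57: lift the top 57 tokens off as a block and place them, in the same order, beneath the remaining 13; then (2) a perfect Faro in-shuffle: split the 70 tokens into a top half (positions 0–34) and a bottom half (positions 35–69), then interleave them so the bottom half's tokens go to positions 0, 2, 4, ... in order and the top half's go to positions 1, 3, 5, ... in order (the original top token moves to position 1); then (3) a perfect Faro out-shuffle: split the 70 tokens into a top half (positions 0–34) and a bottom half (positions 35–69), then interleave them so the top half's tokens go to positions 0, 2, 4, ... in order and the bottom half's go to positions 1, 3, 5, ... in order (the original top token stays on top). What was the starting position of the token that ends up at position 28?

29

Undo the operations in reverse order, starting from position 28:
  undo op 3 (out-shuffle, from top half): 28 ← 14
  undo op 2 (in-shuffle, from bottom half): 14 ← 42
  undo op 1 (cut 57): 42 ← 29
So the token at position 28 came from original position 29.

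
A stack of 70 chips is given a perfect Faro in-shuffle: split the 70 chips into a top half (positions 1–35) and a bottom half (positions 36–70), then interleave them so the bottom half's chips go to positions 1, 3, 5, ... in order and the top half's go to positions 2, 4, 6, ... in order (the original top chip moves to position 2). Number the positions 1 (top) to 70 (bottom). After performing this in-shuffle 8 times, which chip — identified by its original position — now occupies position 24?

Work backwards from position 24, undoing one in-shuffle at a time:
24 ← 12 ← 6 ← 3 ← 37 ← 54 ← 27 ← 49 ← 60
So the chip now at position 24 started at position 60.

60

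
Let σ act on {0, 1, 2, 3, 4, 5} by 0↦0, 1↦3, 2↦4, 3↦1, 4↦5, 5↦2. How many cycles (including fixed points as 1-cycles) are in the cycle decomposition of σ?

3

Cycle decomposition: (0) (1 3) (2 4 5).
3 cycles.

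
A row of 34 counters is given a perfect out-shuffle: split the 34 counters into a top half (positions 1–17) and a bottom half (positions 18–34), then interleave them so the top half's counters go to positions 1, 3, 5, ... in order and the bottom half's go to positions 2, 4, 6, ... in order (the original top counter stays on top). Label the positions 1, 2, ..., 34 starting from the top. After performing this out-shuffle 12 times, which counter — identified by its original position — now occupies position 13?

4

Work backwards from position 13, undoing one out-shuffle at a time:
13 ← 7 ← 4 ← 19 ← 10 ← 22 ← 28 ← 31 ← 16 ← 25 ← 13 ← 7 ← 4
So the counter now at position 13 started at position 4.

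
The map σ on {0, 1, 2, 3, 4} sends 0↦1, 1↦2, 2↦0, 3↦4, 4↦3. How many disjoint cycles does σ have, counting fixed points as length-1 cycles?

2

Cycle decomposition: (0 1 2) (3 4).
2 cycles.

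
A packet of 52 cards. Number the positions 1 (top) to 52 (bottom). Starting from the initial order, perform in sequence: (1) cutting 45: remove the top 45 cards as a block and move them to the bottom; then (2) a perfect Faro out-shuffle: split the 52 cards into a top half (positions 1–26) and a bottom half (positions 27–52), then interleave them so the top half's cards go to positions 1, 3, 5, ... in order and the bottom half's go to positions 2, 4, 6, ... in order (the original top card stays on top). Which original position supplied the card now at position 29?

8

Undo the operations in reverse order, starting from position 29:
  undo op 2 (out-shuffle, from top half): 29 ← 15
  undo op 1 (cut 45): 15 ← 8
So the card at position 29 came from original position 8.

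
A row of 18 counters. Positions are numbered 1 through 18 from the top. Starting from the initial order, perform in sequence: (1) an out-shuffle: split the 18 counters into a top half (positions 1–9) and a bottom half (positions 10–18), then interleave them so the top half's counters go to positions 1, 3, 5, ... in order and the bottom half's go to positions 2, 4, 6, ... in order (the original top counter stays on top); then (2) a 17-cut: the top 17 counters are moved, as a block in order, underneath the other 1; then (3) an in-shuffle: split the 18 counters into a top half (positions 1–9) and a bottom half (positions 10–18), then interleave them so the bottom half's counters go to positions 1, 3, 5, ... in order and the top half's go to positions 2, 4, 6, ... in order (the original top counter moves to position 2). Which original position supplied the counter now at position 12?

Undo the operations in reverse order, starting from position 12:
  undo op 3 (in-shuffle, from top half): 12 ← 6
  undo op 2 (cut 17): 6 ← 5
  undo op 1 (out-shuffle, from top half): 5 ← 3
So the counter at position 12 came from original position 3.

3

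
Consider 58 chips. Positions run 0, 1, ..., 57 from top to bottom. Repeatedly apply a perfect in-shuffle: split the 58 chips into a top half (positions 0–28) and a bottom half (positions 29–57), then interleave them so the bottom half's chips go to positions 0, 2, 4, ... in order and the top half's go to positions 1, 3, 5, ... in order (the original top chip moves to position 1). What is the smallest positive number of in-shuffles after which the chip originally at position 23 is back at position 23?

58

Follow position 23 under repeated in-shuffles:
23 → 47 → 36 → 14 → 29 → 0 → 1 → 3 → ... → 23 (length 58)
It first returns after 58 in-shuffles.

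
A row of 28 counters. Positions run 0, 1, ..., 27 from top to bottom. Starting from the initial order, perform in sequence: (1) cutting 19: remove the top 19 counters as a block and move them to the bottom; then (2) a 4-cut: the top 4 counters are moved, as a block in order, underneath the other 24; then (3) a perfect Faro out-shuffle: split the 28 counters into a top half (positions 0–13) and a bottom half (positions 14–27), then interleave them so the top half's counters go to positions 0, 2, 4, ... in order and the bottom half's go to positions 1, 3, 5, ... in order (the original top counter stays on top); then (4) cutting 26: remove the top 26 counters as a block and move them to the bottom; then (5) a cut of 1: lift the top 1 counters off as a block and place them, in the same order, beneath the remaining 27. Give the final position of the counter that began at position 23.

1

Track the counter from position 23 forward through each operation:
  after op 1 (cut 19): 23 → 4
  after op 2 (cut 4): 4 → 0
  after op 3 (out-shuffle): 0 → 0
  after op 4 (cut 26): 0 → 2
  after op 5 (cut 1): 2 → 1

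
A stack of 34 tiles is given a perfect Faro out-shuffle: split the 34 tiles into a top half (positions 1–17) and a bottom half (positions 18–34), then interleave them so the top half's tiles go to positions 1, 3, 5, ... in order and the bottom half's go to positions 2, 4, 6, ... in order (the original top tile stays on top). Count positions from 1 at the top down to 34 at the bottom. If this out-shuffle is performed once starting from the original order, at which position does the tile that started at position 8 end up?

15

Track the tile's position through each out-shuffle:
8 → 15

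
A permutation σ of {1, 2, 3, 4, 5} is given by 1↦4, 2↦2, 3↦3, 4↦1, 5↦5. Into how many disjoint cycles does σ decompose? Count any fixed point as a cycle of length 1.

4

Cycle decomposition: (1 4) (2) (3) (5).
4 cycles.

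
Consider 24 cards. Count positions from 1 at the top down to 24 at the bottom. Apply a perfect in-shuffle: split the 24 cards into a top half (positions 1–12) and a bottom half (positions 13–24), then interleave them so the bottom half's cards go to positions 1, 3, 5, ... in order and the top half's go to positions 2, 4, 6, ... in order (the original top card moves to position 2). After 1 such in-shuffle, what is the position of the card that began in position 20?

15

Track the card's position through each in-shuffle:
20 → 15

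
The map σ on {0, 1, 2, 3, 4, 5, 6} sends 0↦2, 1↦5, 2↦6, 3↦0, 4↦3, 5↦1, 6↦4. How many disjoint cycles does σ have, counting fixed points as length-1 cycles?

Cycle decomposition: (0 2 6 4 3) (1 5).
2 cycles.

2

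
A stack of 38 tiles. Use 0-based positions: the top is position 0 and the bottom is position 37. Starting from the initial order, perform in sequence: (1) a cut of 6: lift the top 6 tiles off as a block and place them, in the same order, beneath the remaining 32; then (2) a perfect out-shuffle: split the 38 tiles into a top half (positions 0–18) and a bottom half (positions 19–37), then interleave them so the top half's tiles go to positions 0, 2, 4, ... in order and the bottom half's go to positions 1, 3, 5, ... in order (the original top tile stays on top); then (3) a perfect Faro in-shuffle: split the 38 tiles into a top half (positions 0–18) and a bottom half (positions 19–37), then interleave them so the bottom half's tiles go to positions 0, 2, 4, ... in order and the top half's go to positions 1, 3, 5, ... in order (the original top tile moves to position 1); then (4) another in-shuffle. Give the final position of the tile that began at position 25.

Track the tile from position 25 forward through each operation:
  after op 1 (cut 6): 25 → 19
  after op 2 (out-shuffle): 19 → 1
  after op 3 (in-shuffle): 1 → 3
  after op 4 (in-shuffle): 3 → 7

7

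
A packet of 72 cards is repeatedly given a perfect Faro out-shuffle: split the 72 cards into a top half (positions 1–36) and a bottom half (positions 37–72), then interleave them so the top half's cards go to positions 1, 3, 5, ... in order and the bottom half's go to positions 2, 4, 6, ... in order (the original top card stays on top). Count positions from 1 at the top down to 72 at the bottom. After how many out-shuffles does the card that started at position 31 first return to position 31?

Follow position 31 under repeated out-shuffles:
31 → 61 → 50 → 28 → 55 → 38 → 4 → 7 → ... → 31 (length 35)
It first returns after 35 out-shuffles.

35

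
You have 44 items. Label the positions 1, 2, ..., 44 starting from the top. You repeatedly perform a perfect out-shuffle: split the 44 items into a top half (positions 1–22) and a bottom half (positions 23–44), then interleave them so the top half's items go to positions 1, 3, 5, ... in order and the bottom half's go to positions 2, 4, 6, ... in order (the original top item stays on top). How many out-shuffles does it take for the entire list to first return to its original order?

The out-shuffle permutes the 44 positions with cycle lengths [1, 1, 14, 14, 14].
Every item is home exactly when every cycle has completed a whole number of laps, i.e. after lcm(1, 14) = 14 out-shuffles.

14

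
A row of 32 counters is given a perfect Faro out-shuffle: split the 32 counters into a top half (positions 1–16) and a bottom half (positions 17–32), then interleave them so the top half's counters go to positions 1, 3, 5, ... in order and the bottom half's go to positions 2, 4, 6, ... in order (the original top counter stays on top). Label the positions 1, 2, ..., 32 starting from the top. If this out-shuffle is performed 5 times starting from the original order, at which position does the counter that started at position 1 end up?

1

Position 1 is a fixed point of every out-shuffle, so the counter never moves.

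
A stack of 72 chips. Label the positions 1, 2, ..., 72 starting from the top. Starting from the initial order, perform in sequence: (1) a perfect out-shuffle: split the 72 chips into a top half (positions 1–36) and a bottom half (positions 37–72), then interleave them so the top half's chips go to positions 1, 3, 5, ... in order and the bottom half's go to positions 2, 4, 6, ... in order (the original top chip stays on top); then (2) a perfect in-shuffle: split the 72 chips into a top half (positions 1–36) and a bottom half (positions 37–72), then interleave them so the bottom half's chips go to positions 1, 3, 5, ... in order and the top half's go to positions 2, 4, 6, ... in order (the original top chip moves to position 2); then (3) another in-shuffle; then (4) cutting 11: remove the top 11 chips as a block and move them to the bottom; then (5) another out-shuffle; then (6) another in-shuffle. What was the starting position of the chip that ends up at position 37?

50

Undo the operations in reverse order, starting from position 37:
  undo op 6 (in-shuffle, from bottom half): 37 ← 55
  undo op 5 (out-shuffle, from top half): 55 ← 28
  undo op 4 (cut 11): 28 ← 39
  undo op 3 (in-shuffle, from bottom half): 39 ← 56
  undo op 2 (in-shuffle, from top half): 56 ← 28
  undo op 1 (out-shuffle, from bottom half): 28 ← 50
So the chip at position 37 came from original position 50.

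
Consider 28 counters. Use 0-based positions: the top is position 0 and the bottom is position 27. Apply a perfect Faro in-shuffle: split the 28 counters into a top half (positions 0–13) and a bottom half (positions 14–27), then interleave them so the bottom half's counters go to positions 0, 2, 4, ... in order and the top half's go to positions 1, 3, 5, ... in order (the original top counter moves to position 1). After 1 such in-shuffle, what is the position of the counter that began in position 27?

Track the counter's position through each in-shuffle:
27 → 26

26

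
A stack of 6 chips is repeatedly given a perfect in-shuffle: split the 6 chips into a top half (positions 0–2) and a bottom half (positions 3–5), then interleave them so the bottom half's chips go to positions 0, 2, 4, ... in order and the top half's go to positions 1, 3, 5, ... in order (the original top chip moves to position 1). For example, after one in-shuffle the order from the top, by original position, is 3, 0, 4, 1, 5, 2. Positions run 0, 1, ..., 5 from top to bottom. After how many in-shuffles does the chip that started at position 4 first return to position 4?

3

Follow position 4 under repeated in-shuffles:
4 → 2 → 5 → 4
It first returns after 3 in-shuffles.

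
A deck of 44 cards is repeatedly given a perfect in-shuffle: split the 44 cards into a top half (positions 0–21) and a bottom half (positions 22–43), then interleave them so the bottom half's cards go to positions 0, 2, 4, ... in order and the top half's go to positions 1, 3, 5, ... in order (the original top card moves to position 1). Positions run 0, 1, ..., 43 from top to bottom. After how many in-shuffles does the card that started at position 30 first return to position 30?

12

Follow position 30 under repeated in-shuffles:
30 → 16 → 33 → 22 → 0 → 1 → 3 → 7 → 15 → 31 → 18 → 37 → 30
It first returns after 12 in-shuffles.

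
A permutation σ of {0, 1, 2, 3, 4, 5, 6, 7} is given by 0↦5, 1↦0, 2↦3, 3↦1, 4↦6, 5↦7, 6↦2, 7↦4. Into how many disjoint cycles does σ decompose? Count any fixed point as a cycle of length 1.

1

Cycle decomposition: (0 5 7 4 6 2 3 1).
1 cycle.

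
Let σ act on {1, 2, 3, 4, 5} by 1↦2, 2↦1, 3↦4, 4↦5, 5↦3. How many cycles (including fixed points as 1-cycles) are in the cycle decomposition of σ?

2

Cycle decomposition: (1 2) (3 4 5).
2 cycles.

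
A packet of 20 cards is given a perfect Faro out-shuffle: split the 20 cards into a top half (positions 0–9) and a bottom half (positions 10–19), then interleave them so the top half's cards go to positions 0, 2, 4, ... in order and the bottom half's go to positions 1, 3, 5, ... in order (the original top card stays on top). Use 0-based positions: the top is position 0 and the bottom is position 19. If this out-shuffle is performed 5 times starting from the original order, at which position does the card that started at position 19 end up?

19

Position 19 is a fixed point of every out-shuffle, so the card never moves.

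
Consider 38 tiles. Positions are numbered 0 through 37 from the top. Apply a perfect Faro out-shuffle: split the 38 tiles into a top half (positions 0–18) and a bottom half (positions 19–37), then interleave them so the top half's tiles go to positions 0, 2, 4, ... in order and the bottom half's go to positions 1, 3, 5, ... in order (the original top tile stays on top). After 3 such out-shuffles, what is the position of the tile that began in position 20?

12

Track the tile's position through each out-shuffle:
20 → 3 → 6 → 12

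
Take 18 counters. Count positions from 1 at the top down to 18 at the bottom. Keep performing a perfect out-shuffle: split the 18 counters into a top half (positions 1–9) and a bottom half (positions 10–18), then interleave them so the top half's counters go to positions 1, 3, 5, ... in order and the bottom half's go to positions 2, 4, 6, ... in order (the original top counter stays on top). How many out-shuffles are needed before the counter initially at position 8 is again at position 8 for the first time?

Follow position 8 under repeated out-shuffles:
8 → 15 → 12 → 6 → 11 → 4 → 7 → 13 → 8
It first returns after 8 out-shuffles.

8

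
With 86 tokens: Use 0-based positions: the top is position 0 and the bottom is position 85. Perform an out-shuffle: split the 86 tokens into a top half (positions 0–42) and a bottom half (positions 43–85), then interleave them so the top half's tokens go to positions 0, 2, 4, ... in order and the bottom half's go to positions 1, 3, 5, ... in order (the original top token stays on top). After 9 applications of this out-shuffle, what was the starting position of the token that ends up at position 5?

45

Work backwards from position 5, undoing one out-shuffle at a time:
5 ← 45 ← 65 ← 75 ← 80 ← 40 ← 20 ← 10 ← 5 ← 45
So the token now at position 5 started at position 45.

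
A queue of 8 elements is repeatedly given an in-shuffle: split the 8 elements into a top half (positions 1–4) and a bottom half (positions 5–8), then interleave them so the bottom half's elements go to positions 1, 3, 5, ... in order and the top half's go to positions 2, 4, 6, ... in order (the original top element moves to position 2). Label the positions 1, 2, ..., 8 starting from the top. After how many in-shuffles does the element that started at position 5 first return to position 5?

Follow position 5 under repeated in-shuffles:
5 → 1 → 2 → 4 → 8 → 7 → 5
It first returns after 6 in-shuffles.

6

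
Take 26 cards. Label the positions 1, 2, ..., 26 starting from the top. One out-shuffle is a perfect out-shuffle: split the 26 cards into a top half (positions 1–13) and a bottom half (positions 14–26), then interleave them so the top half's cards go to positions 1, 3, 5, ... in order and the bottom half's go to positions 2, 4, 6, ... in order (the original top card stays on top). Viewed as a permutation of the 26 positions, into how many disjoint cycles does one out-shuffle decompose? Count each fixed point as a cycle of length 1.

Trace each unvisited position around until it returns:
(1) (2 3 5 9 17 8 ... len 20) (6 11 21 16) (26)
4 cycles in total.

4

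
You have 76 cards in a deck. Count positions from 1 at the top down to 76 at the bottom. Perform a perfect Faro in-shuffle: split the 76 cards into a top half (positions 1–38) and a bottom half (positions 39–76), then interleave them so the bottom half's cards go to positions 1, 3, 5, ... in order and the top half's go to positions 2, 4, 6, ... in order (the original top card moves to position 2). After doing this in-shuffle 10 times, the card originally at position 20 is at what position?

Track the card's position through each in-shuffle:
20 → 40 → 3 → 6 → 12 → 24 → 48 → 19 → 38 → 76 → 75

75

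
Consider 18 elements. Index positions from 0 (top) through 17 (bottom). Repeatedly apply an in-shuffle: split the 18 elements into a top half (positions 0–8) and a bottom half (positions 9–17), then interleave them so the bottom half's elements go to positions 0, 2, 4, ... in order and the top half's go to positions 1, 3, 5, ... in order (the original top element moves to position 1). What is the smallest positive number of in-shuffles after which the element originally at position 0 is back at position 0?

18

Follow position 0 under repeated in-shuffles:
0 → 1 → 3 → 7 → 15 → 12 → 6 → 13 → 8 → 17 → 16 → 14 → 10 → 2 → 5 → 11 → 4 → 9 → 0
It first returns after 18 in-shuffles.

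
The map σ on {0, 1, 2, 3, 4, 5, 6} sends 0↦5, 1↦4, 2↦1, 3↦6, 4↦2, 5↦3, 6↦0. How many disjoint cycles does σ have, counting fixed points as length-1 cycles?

2

Cycle decomposition: (0 5 3 6) (1 4 2).
2 cycles.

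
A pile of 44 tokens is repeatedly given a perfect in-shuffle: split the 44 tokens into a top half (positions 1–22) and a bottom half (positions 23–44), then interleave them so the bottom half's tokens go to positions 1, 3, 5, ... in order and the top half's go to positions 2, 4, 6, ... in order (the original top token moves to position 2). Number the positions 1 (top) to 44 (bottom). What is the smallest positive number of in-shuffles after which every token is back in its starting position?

12

The in-shuffle permutes the 44 positions with cycle lengths [2, 4, 4, 4, 6, 12, 12].
Every token is home exactly when every cycle has completed a whole number of laps, i.e. after lcm(2, 4, 6, 12) = 12 in-shuffles.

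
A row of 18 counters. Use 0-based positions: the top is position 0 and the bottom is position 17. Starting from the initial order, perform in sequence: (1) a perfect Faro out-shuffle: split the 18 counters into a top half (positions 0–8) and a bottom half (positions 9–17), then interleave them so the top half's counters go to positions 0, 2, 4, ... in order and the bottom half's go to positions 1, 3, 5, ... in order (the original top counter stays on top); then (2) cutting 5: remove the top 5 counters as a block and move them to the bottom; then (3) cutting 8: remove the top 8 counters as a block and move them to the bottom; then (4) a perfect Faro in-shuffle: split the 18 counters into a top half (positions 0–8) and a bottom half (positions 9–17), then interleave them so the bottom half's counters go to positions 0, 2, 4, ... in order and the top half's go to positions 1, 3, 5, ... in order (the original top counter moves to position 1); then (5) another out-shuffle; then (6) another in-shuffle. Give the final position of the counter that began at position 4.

14

Track the counter from position 4 forward through each operation:
  after op 1 (out-shuffle): 4 → 8
  after op 2 (cut 5): 8 → 3
  after op 3 (cut 8): 3 → 13
  after op 4 (in-shuffle): 13 → 8
  after op 5 (out-shuffle): 8 → 16
  after op 6 (in-shuffle): 16 → 14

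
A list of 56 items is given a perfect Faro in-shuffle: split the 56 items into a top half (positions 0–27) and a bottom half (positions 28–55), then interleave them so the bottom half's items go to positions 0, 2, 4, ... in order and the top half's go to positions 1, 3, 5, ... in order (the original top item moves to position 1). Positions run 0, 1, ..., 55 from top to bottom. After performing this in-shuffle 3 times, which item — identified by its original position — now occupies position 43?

33

Work backwards from position 43, undoing one in-shuffle at a time:
43 ← 21 ← 10 ← 33
So the item now at position 43 started at position 33.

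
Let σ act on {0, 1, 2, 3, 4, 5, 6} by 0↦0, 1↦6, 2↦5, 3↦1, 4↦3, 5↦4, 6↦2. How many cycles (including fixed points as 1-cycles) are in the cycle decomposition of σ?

Cycle decomposition: (0) (1 6 2 5 4 3).
2 cycles.

2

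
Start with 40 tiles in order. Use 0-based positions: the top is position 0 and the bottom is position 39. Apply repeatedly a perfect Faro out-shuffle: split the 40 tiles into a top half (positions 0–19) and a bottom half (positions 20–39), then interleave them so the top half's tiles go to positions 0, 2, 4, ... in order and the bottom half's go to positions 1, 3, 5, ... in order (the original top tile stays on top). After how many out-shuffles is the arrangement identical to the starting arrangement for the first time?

12

The out-shuffle permutes the 40 positions with cycle lengths [1, 1, 2, 12, 12, 12].
Every tile is home exactly when every cycle has completed a whole number of laps, i.e. after lcm(1, 2, 12) = 12 out-shuffles.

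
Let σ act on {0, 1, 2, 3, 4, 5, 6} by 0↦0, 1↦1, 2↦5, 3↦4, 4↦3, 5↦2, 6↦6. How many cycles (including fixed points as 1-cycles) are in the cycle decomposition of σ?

Cycle decomposition: (0) (1) (2 5) (3 4) (6).
5 cycles.

5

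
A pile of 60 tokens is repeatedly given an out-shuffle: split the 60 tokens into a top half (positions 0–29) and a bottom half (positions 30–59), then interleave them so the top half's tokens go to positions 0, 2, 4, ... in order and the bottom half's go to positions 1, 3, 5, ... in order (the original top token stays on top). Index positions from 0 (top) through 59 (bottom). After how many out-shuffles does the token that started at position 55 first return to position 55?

Follow position 55 under repeated out-shuffles:
55 → 51 → 43 → 27 → 54 → 49 → 39 → 19 → ... → 55 (length 58)
It first returns after 58 out-shuffles.

58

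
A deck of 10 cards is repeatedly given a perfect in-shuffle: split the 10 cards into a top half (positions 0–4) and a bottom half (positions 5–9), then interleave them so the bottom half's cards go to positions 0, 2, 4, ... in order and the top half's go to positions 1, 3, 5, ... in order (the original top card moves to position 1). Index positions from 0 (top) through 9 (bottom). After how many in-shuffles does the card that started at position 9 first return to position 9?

Follow position 9 under repeated in-shuffles:
9 → 8 → 6 → 2 → 5 → 0 → 1 → 3 → 7 → 4 → 9
It first returns after 10 in-shuffles.

10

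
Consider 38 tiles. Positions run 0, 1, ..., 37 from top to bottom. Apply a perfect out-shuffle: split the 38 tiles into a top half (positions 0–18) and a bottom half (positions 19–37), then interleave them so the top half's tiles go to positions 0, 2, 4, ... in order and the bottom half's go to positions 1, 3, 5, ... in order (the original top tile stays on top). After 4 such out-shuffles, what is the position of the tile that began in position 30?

36

Track the tile's position through each out-shuffle:
30 → 23 → 9 → 18 → 36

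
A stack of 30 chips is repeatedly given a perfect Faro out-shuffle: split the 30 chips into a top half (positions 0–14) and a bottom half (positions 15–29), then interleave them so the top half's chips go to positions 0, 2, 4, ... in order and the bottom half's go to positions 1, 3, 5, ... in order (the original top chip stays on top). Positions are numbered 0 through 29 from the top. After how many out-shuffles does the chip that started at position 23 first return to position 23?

Follow position 23 under repeated out-shuffles:
23 → 17 → 5 → 10 → 20 → 11 → 22 → 15 → ... → 23 (length 28)
It first returns after 28 out-shuffles.

28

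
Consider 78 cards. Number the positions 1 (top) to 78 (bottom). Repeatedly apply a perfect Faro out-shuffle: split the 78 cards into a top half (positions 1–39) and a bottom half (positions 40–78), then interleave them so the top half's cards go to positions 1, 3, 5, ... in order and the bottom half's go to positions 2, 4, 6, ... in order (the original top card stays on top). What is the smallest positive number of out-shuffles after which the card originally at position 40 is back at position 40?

30

Follow position 40 under repeated out-shuffles:
40 → 2 → 3 → 5 → 9 → 17 → 33 → 65 → ... → 40 (length 30)
It first returns after 30 out-shuffles.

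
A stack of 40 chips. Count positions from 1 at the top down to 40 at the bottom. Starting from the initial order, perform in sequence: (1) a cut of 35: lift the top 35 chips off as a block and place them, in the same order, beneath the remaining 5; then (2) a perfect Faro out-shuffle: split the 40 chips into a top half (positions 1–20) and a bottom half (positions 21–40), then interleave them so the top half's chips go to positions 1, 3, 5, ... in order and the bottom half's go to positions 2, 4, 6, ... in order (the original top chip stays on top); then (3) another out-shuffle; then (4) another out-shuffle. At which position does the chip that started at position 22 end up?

14

Track the chip from position 22 forward through each operation:
  after op 1 (cut 35): 22 → 27
  after op 2 (out-shuffle): 27 → 14
  after op 3 (out-shuffle): 14 → 27
  after op 4 (out-shuffle): 27 → 14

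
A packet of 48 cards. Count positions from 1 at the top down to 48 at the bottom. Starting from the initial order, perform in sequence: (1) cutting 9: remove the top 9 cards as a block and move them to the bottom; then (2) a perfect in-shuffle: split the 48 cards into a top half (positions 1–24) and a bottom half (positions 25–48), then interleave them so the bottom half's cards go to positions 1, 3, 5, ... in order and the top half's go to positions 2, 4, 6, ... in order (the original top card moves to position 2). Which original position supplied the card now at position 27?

Undo the operations in reverse order, starting from position 27:
  undo op 2 (in-shuffle, from bottom half): 27 ← 38
  undo op 1 (cut 9): 38 ← 47
So the card at position 27 came from original position 47.

47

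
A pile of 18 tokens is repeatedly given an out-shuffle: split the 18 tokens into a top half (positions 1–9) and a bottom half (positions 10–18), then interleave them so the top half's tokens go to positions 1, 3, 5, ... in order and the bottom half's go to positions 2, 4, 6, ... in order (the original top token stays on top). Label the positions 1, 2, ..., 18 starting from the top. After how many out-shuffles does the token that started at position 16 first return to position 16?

8

Follow position 16 under repeated out-shuffles:
16 → 14 → 10 → 2 → 3 → 5 → 9 → 17 → 16
It first returns after 8 out-shuffles.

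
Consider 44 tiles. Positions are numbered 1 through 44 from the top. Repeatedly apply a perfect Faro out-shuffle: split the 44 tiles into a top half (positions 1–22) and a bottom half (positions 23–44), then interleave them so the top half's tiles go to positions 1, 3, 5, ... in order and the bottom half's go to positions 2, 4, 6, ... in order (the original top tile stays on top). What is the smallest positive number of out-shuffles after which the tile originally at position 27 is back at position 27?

Follow position 27 under repeated out-shuffles:
27 → 10 → 19 → 37 → 30 → 16 → 31 → 18 → 35 → 26 → 8 → 15 → 29 → 14 → 27
It first returns after 14 out-shuffles.

14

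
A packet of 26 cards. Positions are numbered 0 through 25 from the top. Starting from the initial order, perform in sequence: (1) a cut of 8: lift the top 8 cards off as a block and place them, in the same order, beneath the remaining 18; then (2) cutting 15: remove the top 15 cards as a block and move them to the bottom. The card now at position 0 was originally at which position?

Undo the operations in reverse order, starting from position 0:
  undo op 2 (cut 15): 0 ← 15
  undo op 1 (cut 8): 15 ← 23
So the card at position 0 came from original position 23.

23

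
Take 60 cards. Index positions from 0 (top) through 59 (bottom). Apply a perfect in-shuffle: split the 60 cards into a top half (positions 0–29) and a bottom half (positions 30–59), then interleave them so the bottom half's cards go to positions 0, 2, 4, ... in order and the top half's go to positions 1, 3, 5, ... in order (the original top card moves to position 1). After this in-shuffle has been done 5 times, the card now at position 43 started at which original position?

Work backwards from position 43, undoing one in-shuffle at a time:
43 ← 21 ← 10 ← 35 ← 17 ← 8
So the card now at position 43 started at position 8.

8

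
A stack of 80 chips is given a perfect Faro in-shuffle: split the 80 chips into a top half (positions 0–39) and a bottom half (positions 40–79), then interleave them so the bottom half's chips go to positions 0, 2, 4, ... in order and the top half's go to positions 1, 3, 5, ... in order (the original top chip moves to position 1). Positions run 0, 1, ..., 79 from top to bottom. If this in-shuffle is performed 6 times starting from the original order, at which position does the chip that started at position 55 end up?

Track the chip's position through each in-shuffle:
55 → 30 → 61 → 42 → 4 → 9 → 19

19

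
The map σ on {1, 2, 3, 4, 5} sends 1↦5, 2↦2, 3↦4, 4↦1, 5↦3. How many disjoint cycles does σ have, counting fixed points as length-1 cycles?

2

Cycle decomposition: (1 5 3 4) (2).
2 cycles.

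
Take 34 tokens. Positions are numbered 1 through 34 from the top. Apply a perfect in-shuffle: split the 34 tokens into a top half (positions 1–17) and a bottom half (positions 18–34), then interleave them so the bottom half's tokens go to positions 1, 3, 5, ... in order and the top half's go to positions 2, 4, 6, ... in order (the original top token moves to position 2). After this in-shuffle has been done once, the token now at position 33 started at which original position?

Work backwards from position 33, undoing one in-shuffle at a time:
33 ← 34
So the token now at position 33 started at position 34.

34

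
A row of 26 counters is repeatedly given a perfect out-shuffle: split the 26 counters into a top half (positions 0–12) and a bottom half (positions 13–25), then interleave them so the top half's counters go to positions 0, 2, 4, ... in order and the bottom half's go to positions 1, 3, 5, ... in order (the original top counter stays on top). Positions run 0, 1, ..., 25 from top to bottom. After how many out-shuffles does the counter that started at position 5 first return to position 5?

4

Follow position 5 under repeated out-shuffles:
5 → 10 → 20 → 15 → 5
It first returns after 4 out-shuffles.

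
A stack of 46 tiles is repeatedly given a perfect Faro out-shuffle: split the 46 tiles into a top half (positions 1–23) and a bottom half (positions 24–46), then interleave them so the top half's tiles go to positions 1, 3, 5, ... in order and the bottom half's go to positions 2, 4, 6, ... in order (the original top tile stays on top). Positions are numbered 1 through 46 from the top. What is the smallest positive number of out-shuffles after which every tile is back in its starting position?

12

The out-shuffle permutes the 46 positions with cycle lengths [1, 1, 2, 4, 4, 4, 6, 12, 12].
Every tile is home exactly when every cycle has completed a whole number of laps, i.e. after lcm(1, 2, 4, 6, 12) = 12 out-shuffles.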